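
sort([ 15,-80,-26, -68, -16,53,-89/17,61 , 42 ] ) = [ - 80, - 68,  -  26, - 16, - 89/17,15, 42,53,61 ] 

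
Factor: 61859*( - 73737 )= - 4561297083 = - 3^3*7^1*2731^1*8837^1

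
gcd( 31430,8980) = 4490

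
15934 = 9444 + 6490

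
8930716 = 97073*92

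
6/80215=6/80215=0.00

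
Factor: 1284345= 3^2*5^1 *28541^1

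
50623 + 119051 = 169674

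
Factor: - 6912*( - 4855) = 2^8*3^3*5^1 * 971^1  =  33557760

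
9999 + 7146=17145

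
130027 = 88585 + 41442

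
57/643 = 57/643 = 0.09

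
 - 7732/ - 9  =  7732/9 = 859.11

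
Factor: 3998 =2^1*1999^1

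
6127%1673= 1108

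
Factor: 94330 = 2^1*5^1*9433^1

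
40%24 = 16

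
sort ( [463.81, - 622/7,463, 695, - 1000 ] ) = [  -  1000, - 622/7,  463,463.81,695 ]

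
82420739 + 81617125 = 164037864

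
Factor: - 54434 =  - 2^1*17^1* 1601^1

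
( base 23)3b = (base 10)80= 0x50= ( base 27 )2Q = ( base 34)2c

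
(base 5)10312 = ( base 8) 1303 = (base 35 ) K7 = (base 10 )707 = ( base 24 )15B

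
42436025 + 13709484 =56145509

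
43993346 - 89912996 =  - 45919650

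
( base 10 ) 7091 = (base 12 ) 412B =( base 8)15663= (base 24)c7b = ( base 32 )6TJ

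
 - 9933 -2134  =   - 12067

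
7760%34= 8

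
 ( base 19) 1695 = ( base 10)9201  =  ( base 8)21761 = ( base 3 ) 110121210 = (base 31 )9HP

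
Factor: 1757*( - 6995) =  - 12290215 = - 5^1*7^1*251^1*1399^1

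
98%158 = 98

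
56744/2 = 28372 = 28372.00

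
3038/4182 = 1519/2091 = 0.73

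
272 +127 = 399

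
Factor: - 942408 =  - 2^3 * 3^3*4363^1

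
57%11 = 2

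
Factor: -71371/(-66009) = 3^(  -  1 )*149^1*479^1 * 22003^( - 1 )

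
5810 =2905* 2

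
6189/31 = 6189/31 = 199.65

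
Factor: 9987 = 3^1*3329^1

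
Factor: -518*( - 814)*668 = 281663536 = 2^4*7^1*  11^1*37^2*167^1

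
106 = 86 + 20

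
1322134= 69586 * 19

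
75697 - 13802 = 61895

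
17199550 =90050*191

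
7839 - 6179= 1660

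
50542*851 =43011242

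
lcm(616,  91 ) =8008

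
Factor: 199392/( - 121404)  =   - 2^3*31^1*151^( - 1) =-248/151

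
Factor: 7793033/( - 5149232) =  - 2^( - 4)*11^(-1)*17^( - 1)*1721^( - 1)*7793033^1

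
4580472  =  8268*554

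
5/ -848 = -1  +  843/848=- 0.01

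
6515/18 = 361+17/18= 361.94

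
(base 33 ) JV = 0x292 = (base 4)22102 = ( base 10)658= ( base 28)NE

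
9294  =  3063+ 6231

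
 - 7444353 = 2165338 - 9609691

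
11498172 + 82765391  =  94263563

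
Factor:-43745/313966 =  - 2^( - 1)*5^1*13^1*179^(  -  1)*673^1 * 877^( - 1)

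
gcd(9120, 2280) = 2280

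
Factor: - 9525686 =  - 2^1*4762843^1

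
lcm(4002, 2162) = 188094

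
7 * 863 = 6041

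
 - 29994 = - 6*4999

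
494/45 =10 + 44/45 = 10.98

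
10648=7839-  -  2809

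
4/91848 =1/22962 = 0.00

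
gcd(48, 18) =6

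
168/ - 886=  -  84/443 = - 0.19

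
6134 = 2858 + 3276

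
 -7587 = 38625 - 46212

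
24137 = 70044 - 45907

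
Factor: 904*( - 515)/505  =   - 2^3*101^( - 1)*103^1*113^1 = -  93112/101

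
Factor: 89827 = 43^1*2089^1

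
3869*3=11607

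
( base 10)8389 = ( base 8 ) 20305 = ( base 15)2744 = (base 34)78P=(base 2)10000011000101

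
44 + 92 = 136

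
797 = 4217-3420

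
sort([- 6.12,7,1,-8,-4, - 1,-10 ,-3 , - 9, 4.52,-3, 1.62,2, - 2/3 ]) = [ - 10,  -  9,-8,-6.12,- 4, - 3  , -3,-1 , - 2/3,1, 1.62,  2, 4.52, 7] 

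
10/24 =5/12 = 0.42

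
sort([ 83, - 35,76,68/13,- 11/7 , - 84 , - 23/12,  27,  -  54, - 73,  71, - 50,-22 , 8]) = [ - 84, -73 , - 54, - 50, - 35, - 22, - 23/12,-11/7,68/13,8,27, 71,76,83 ] 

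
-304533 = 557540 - 862073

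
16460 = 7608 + 8852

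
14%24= 14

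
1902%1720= 182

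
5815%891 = 469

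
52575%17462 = 189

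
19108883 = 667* 28649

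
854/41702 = 427/20851 = 0.02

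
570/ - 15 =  -38+0/1 = - 38.00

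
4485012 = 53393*84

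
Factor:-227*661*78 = -2^1*3^1*13^1*227^1*661^1 = - 11703666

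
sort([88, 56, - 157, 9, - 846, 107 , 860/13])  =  [ - 846 ,- 157, 9, 56 , 860/13, 88,  107]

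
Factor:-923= - 13^1*71^1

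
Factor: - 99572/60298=-682/413 = -  2^1*7^ ( -1)*11^1*31^1*59^( - 1)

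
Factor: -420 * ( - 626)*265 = 2^3*3^1 * 5^2*7^1 * 53^1 * 313^1=69673800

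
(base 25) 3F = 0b1011010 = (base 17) 55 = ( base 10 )90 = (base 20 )4a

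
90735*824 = 74765640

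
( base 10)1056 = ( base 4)100200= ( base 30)156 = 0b10000100000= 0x420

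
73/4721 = 73/4721 = 0.02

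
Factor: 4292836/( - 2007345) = - 2^2*3^( - 1 )*5^( - 1)  *163^( - 1 )*821^( - 1) * 1073209^1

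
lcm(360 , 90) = 360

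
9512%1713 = 947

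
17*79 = 1343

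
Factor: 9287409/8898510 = 2^( - 1 )*5^(-1 ) *19^1 * 47^(-1 )*6311^(- 1 ) * 162937^1 =3095803/2966170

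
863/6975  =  863/6975 = 0.12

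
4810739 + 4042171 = 8852910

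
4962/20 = 2481/10 = 248.10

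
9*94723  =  852507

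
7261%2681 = 1899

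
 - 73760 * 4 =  - 295040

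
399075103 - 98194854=300880249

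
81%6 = 3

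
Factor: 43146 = 2^1 * 3^3*17^1*47^1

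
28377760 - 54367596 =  - 25989836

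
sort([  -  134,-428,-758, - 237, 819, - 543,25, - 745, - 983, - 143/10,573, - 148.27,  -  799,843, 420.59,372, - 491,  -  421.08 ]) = [ - 983,  -  799, - 758, - 745, - 543, - 491, - 428,-421.08,-237, - 148.27, - 134,-143/10, 25, 372,420.59, 573, 819, 843 ] 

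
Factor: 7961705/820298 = 2^( -1 )*5^1 * 410149^ ( - 1)*1592341^1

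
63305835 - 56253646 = 7052189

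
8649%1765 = 1589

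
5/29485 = 1/5897 = 0.00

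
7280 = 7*1040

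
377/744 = 377/744= 0.51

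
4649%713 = 371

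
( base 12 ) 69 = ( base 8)121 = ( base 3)10000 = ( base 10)81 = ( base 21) 3I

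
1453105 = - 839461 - -2292566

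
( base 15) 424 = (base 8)1646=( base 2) 1110100110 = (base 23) 1HE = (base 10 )934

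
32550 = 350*93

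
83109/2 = 83109/2= 41554.50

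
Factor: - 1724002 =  - 2^1 * 7^1*123143^1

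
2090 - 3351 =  - 1261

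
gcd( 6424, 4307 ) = 73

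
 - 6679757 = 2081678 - 8761435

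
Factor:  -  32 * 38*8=-9728= -  2^9* 19^1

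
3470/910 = 347/91=3.81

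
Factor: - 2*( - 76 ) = 152 = 2^3*19^1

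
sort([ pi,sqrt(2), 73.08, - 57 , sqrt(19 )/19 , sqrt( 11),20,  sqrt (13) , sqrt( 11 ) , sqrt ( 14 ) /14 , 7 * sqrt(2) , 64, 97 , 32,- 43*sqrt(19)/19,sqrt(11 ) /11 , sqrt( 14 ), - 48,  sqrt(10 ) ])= [-57, - 48,-43*sqrt ( 19 ) /19,sqrt( 19) /19 , sqrt( 14)/14, sqrt(11) /11 , sqrt( 2) , pi,sqrt( 10), sqrt(11), sqrt(11 ), sqrt(13 ), sqrt ( 14), 7*sqrt( 2), 20, 32 , 64 , 73.08,97] 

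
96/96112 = 6/6007 =0.00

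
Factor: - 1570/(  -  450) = 3^ ( - 2)*5^( - 1)*157^1 = 157/45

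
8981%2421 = 1718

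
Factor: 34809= 3^1*41^1*283^1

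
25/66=25/66 = 0.38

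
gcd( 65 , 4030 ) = 65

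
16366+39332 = 55698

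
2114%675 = 89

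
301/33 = 301/33=9.12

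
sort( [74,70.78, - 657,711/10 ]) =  [ - 657,70.78,711/10,74]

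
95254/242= 47627/121  =  393.61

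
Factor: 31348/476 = 7^ (  -  1)*461^1  =  461/7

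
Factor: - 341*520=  - 2^3*5^1 *11^1*13^1*31^1 =- 177320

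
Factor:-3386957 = -7^1*23^1*109^1*193^1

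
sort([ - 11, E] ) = [ - 11, E]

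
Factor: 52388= 2^2*7^1 * 1871^1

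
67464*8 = 539712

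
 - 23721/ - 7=23721/7 = 3388.71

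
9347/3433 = 2 + 2481/3433  =  2.72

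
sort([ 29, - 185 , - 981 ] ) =[ - 981, - 185,29]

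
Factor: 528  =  2^4*3^1*11^1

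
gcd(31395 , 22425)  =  4485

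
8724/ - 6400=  - 2+1019/1600 = - 1.36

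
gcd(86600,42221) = 1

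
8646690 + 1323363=9970053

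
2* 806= 1612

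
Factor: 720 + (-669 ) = 3^1 * 17^1= 51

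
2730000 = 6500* 420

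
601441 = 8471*71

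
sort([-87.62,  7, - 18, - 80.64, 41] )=[ - 87.62,-80.64, - 18,7, 41] 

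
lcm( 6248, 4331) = 381128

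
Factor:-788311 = -241^1* 3271^1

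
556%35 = 31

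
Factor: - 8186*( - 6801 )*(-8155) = -2^1*3^1 *5^1* 7^1*233^1*2267^1*4093^1 = - 454013200830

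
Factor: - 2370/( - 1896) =5/4 = 2^( - 2) *5^1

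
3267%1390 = 487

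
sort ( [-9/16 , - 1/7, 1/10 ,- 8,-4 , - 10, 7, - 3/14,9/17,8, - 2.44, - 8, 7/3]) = [- 10,-8 ,-8,-4,  -  2.44, - 9/16, - 3/14 ,-1/7,1/10, 9/17,7/3,7, 8]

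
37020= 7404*5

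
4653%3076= 1577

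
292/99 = 2+94/99  =  2.95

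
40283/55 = 40283/55=732.42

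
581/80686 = 581/80686 = 0.01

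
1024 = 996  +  28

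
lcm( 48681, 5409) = 48681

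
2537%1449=1088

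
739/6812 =739/6812  =  0.11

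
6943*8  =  55544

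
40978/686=2927/49=59.73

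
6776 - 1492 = 5284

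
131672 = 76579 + 55093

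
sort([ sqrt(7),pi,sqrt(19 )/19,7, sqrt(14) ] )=[sqrt(19 )/19,sqrt( 7 ),pi, sqrt(14 ),7 ]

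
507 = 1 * 507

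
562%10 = 2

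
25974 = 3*8658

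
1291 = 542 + 749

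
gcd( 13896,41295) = 3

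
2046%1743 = 303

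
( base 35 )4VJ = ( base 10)6004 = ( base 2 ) 1011101110100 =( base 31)67L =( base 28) 7IC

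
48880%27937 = 20943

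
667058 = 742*899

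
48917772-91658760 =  - 42740988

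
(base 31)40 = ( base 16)7C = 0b1111100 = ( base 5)444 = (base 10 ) 124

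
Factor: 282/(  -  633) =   -  2^1 * 47^1*211^( - 1) = -94/211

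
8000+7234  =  15234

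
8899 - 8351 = 548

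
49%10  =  9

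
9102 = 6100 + 3002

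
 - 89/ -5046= 89/5046=0.02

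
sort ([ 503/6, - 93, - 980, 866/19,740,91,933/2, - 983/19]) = [ - 980, - 93 , - 983/19, 866/19, 503/6, 91,933/2,740 ]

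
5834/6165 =5834/6165 = 0.95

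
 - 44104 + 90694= 46590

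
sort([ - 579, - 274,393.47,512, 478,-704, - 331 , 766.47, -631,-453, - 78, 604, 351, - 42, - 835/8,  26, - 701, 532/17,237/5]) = [  -  704,  -  701,-631,  -  579, -453, -331, - 274, -835/8, - 78,  -  42, 26 , 532/17, 237/5,351,393.47, 478 , 512, 604,766.47]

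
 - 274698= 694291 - 968989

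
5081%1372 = 965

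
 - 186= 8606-8792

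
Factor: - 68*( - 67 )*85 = 2^2*5^1*17^2*67^1 = 387260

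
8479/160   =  8479/160 = 52.99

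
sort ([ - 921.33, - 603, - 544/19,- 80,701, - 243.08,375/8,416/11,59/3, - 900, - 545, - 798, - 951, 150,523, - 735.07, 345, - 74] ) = [ - 951, - 921.33 , - 900,-798, - 735.07, - 603, - 545, - 243.08,-80, - 74, - 544/19, 59/3,416/11,375/8, 150,345, 523,701 ]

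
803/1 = 803 =803.00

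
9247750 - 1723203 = 7524547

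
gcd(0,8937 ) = 8937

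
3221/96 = 33 + 53/96 = 33.55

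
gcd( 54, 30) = 6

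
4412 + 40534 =44946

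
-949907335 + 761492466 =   -  188414869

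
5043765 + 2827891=7871656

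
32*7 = 224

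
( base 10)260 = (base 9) 318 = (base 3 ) 100122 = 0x104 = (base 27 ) 9h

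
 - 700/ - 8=87+ 1/2 = 87.50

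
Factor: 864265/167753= 5^1*227^( - 1)*739^( - 1)*172853^1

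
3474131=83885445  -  80411314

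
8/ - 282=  - 4/141  =  - 0.03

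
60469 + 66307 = 126776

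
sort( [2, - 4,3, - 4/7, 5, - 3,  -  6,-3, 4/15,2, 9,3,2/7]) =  [ - 6, - 4, - 3, - 3, - 4/7, 4/15, 2/7,2, 2, 3, 3, 5, 9]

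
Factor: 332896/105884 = 808/257 = 2^3*101^1*257^( -1)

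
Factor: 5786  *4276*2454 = 2^4*3^1*11^1*263^1*409^1*1069^1 = 60714256944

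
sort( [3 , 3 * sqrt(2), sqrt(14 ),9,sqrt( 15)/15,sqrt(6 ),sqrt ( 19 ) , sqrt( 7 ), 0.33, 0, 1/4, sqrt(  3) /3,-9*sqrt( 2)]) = [ - 9*sqrt( 2 ), 0, 1/4,sqrt( 15) /15, 0.33, sqrt(3 )/3, sqrt( 6), sqrt( 7), 3, sqrt( 14), 3*sqrt( 2), sqrt(19 ),9]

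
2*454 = 908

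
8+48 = 56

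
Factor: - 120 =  - 2^3*3^1*5^1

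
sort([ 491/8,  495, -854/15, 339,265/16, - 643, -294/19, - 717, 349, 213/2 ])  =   [ - 717, - 643, - 854/15, -294/19  ,  265/16, 491/8 , 213/2, 339,349  ,  495 ] 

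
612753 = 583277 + 29476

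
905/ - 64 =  - 15 + 55/64 = -14.14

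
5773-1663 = 4110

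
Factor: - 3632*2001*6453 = - 46898029296  =  - 2^4 * 3^4*23^1*29^1 * 227^1*239^1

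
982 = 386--596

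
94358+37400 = 131758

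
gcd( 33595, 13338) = 1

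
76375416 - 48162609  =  28212807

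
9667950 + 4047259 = 13715209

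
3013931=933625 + 2080306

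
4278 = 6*713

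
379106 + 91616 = 470722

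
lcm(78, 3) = 78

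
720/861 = 240/287= 0.84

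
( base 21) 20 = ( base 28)1e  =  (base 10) 42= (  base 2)101010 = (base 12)36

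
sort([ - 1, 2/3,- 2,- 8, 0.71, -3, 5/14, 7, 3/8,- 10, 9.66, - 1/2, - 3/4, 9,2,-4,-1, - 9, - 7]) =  [- 10,-9, - 8, - 7, - 4,  -  3,-2, - 1,-1, - 3/4,-1/2,5/14,3/8, 2/3, 0.71, 2, 7, 9,9.66]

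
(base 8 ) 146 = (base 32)36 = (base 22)4E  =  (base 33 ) 33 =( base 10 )102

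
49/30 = 1 + 19/30 = 1.63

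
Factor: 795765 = 3^1  *5^1*53051^1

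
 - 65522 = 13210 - 78732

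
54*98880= 5339520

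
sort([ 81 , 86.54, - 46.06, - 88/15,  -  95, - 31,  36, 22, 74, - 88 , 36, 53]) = [ - 95, - 88, - 46.06, - 31, -88/15, 22,36, 36, 53,74,  81,  86.54]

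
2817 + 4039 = 6856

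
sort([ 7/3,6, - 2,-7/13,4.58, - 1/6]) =[ - 2,-7/13, - 1/6, 7/3,4.58, 6] 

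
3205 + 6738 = 9943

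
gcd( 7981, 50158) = 1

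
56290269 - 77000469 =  - 20710200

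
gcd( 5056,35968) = 64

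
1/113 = 1/113 = 0.01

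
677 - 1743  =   - 1066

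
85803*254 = 21793962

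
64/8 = 8 =8.00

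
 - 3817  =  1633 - 5450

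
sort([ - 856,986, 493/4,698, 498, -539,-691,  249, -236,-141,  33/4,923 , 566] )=[-856, - 691,-539, - 236, - 141,33/4 , 493/4,249, 498,566,698 , 923, 986 ]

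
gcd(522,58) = 58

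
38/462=19/231 = 0.08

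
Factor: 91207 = 223^1*409^1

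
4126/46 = 89 + 16/23=89.70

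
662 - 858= - 196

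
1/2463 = 1/2463 = 0.00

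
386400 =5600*69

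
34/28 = 17/14 = 1.21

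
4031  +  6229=10260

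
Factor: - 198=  - 2^1*3^2*11^1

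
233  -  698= - 465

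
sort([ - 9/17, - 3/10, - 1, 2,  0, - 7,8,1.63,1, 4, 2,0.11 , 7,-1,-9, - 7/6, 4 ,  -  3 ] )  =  [ - 9, - 7, - 3, - 7/6 , - 1, - 1, - 9/17,-3/10,0,0.11, 1,1.63 , 2, 2, 4,4, 7, 8 ] 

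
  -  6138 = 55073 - 61211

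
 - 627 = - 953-- 326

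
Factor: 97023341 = 5897^1*16453^1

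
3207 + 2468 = 5675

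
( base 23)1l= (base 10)44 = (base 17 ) 2A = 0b101100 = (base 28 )1g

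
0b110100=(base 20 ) 2c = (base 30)1m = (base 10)52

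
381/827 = 381/827 = 0.46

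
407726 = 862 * 473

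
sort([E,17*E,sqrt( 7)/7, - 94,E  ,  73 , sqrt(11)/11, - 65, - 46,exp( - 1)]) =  [-94,-65, - 46,sqrt(11 ) /11, exp( - 1 ),sqrt(7 )/7,E, E,17*E,73]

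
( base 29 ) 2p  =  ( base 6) 215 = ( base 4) 1103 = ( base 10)83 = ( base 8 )123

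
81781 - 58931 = 22850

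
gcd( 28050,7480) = 1870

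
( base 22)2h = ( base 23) 2f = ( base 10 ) 61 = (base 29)23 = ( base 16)3d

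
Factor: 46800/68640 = 2^( - 1) * 3^1*5^1 * 11^( - 1) = 15/22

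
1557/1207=1557/1207 = 1.29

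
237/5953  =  237/5953 = 0.04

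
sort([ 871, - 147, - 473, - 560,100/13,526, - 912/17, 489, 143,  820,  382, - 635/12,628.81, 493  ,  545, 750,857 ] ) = [ - 560, - 473,  -  147,-912/17, - 635/12, 100/13,143,382,489,493, 526,545,628.81,750  ,  820,857, 871]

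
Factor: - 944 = - 2^4*59^1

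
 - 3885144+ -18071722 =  - 21956866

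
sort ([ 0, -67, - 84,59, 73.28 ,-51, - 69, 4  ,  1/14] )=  [ - 84, - 69, - 67, - 51,0,1/14,  4, 59,73.28] 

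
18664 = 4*4666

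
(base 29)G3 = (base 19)15B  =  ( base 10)467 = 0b111010011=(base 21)115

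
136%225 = 136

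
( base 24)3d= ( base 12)71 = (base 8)125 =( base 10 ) 85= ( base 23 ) 3G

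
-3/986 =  - 1 + 983/986 = -  0.00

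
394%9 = 7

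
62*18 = 1116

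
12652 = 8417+4235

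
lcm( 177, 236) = 708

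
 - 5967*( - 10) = 59670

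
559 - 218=341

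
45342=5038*9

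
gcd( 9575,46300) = 25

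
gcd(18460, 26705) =5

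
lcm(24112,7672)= 168784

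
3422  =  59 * 58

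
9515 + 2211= 11726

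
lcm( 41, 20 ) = 820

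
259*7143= 1850037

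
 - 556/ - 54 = 10 + 8/27 =10.30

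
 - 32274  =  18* ( - 1793 )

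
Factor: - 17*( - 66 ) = 2^1*3^1* 11^1*17^1 = 1122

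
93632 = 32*2926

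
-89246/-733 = 89246/733   =  121.75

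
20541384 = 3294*6236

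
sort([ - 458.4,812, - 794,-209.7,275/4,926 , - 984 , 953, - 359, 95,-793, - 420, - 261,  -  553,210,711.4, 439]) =[-984, - 794, - 793, - 553, - 458.4, - 420, - 359,-261, - 209.7, 275/4,95,210,439,711.4, 812, 926, 953]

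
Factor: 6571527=3^1*541^1*4049^1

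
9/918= 1/102  =  0.01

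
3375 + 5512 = 8887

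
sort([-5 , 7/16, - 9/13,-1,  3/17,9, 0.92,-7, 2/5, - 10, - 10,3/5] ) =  [- 10, - 10, - 7,-5,  -  1 ,-9/13,  3/17, 2/5,7/16,3/5,0.92, 9]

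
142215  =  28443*5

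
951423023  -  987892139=-36469116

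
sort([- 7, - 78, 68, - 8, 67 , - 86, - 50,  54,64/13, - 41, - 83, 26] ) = [ - 86, -83,-78, - 50, - 41, - 8, - 7, 64/13 , 26,54, 67,  68 ] 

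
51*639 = 32589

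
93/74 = 1+19/74 = 1.26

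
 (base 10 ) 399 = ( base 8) 617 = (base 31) cr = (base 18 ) 143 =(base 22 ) I3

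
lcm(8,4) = 8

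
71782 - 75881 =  - 4099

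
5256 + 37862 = 43118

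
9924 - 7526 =2398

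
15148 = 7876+7272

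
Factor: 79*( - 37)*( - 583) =11^1*37^1 * 53^1*79^1 = 1704109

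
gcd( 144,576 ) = 144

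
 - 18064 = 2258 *( - 8)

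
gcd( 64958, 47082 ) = 2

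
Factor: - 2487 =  - 3^1  *829^1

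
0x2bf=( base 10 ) 703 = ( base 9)861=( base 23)17D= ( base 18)231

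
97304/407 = 239 + 31/407 =239.08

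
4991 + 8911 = 13902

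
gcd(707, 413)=7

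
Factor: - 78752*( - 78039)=6145727328 = 2^5 *3^2*13^1*23^2*29^1*107^1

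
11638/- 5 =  - 2328 + 2/5 = - 2327.60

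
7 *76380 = 534660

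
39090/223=39090/223= 175.29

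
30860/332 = 7715/83 = 92.95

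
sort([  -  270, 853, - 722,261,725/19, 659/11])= [ - 722, -270,725/19,659/11, 261,853]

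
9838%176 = 158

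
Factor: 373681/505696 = 2^( - 5)*7^1*11^1*  23^1*211^1 *15803^( - 1 ) 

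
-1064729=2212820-3277549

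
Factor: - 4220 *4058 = -17124760  =  -2^3*5^1 * 211^1* 2029^1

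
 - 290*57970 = -16811300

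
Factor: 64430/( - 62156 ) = -85/82 = -  2^( - 1 ) *5^1*17^1*41^( - 1 )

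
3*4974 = 14922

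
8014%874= 148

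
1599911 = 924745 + 675166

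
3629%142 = 79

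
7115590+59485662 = 66601252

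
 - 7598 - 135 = -7733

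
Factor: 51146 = 2^1*107^1*239^1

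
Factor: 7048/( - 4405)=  - 2^3*5^( - 1) = - 8/5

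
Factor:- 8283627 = -3^6 * 11^1*1033^1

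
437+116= 553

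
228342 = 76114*3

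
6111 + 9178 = 15289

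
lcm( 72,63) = 504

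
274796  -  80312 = 194484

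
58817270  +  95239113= 154056383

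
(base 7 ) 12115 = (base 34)2ok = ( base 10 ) 3148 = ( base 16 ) c4c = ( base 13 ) 1582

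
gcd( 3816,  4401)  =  9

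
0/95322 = 0 = 0.00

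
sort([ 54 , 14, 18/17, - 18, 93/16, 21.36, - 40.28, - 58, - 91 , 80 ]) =[ - 91,  -  58, - 40.28 , - 18, 18/17,93/16, 14,21.36, 54 , 80 ]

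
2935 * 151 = 443185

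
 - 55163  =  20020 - 75183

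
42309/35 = 42309/35=1208.83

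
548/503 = 548/503 = 1.09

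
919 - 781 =138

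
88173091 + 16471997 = 104645088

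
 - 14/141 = - 1 + 127/141 =- 0.10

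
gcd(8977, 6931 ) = 1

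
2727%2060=667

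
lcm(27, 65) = 1755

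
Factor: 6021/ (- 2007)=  -3^1 = - 3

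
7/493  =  7/493= 0.01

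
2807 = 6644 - 3837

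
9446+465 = 9911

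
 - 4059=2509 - 6568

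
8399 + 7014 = 15413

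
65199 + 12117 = 77316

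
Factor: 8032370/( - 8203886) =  - 5^1*73^( - 1)*83^ ( - 1 )*677^ ( - 1 )*803237^1 = - 4016185/4101943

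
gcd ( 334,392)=2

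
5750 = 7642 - 1892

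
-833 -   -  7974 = 7141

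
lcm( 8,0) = 0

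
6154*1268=7803272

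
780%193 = 8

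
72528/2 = 36264 = 36264.00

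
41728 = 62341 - 20613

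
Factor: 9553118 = 2^1*523^1*9133^1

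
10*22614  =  226140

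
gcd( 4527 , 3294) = 9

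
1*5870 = 5870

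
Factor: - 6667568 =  - 2^4*281^1 *1483^1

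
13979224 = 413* 33848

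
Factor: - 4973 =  - 4973^1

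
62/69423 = 62/69423  =  0.00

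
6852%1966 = 954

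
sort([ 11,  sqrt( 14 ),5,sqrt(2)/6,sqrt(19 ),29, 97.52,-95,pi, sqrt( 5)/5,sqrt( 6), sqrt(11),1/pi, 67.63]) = [ - 95,sqrt(2 ) /6,1/pi,sqrt (5 )/5,sqrt(6),pi , sqrt(11), sqrt(14 ) , sqrt(19 ), 5,  11,29, 67.63,97.52]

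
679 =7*97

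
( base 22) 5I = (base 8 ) 200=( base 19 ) 6e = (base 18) 72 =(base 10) 128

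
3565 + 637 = 4202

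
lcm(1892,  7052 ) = 77572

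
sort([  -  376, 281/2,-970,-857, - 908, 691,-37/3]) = [ - 970,  -  908, - 857,- 376,  -  37/3, 281/2,  691 ] 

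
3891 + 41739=45630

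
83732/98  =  854 + 20/49 = 854.41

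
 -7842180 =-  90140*87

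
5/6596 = 5/6596  =  0.00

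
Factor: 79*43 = 3397 = 43^1*79^1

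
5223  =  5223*1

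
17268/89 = 194 + 2/89 = 194.02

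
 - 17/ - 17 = 1/1 = 1.00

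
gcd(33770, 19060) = 10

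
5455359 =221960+5233399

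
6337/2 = 6337/2 = 3168.50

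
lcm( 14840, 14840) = 14840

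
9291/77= 120 + 51/77 = 120.66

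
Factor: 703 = 19^1*37^1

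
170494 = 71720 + 98774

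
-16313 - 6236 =-22549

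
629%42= 41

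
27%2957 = 27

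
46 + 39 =85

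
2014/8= 251 + 3/4 =251.75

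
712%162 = 64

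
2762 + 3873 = 6635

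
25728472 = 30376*847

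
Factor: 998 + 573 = 1571 = 1571^1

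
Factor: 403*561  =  226083 = 3^1*11^1 * 13^1*17^1 * 31^1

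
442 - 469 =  - 27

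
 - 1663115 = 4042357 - 5705472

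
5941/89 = 5941/89 = 66.75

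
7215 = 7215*1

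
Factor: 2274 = 2^1 * 3^1*379^1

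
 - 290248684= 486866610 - 777115294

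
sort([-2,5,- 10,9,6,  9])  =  [ - 10, - 2, 5,  6,9, 9]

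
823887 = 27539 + 796348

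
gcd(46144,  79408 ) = 112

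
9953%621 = 17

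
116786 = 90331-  - 26455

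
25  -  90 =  - 65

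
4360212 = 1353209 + 3007003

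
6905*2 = 13810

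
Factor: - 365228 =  - 2^2*17^1*41^1*131^1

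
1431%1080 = 351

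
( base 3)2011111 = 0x62B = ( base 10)1579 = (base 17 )57F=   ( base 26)28J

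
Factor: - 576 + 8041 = 5^1 *1493^1 = 7465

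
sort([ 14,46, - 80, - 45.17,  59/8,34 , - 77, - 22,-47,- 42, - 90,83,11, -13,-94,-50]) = [ - 94,- 90,  -  80, - 77, - 50, - 47,-45.17,-42,  -  22,- 13,59/8,11,14,34,46,83 ]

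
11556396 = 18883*612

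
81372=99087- 17715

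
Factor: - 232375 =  - 5^3*11^1* 13^2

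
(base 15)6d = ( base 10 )103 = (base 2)1100111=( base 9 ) 124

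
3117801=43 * 72507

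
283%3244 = 283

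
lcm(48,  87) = 1392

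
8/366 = 4/183 = 0.02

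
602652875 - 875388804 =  - 272735929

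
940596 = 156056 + 784540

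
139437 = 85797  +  53640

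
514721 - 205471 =309250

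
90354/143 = 631+11/13 = 631.85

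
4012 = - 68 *(  -  59 ) 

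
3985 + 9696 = 13681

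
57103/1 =57103 = 57103.00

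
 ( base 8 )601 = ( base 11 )320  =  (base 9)467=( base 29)d8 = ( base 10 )385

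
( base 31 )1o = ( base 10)55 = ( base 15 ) 3A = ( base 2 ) 110111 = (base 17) 34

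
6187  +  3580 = 9767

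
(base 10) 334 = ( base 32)AE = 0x14E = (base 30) b4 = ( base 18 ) 10a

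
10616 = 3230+7386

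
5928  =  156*38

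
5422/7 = 774 + 4/7 = 774.57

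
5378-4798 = 580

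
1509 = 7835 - 6326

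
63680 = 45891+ 17789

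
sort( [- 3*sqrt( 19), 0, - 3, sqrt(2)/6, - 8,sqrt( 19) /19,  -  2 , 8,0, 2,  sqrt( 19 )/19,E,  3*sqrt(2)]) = [ - 3 * sqrt( 19), - 8,-3, - 2,0 , 0,sqrt (19)/19, sqrt( 19) /19, sqrt( 2)/6,2,  E, 3*sqrt( 2 ), 8 ]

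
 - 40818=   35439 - 76257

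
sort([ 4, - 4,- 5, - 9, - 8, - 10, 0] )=[  -  10, - 9, - 8, - 5 , - 4,0, 4 ]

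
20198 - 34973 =  -  14775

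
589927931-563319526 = 26608405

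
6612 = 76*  87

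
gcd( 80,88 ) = 8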